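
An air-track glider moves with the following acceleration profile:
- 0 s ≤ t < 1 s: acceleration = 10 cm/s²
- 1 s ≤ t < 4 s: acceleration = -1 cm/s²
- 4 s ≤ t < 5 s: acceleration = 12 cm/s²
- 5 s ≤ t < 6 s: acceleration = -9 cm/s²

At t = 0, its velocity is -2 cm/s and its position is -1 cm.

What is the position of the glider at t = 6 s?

45 cm

On each constant-a segment, Δv = aΔt and Δx = v₀Δt + ½aΔt²; chain segment to segment.
0–1 s: v starts -2 cm/s; Δx = -2·1 + ½·10·1² = 3 cm; v ends 8 cm/s.
1–4 s: v starts 8 cm/s; Δx = 8·3 + ½·-1·3² = 19.5 cm; v ends 5 cm/s.
4–5 s: v starts 5 cm/s; Δx = 5·1 + ½·12·1² = 11 cm; v ends 17 cm/s.
5–6 s: v starts 17 cm/s; Δx = 17·1 + ½·-9·1² = 12.5 cm; v ends 8 cm/s.
x(6) = -1 + Σ Δx = 45 cm.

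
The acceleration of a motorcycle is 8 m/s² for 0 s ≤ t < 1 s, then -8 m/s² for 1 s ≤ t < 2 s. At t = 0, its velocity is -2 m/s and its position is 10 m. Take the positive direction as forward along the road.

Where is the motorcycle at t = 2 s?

On each constant-a segment, Δv = aΔt and Δx = v₀Δt + ½aΔt²; chain segment to segment.
0–1 s: v starts -2 m/s; Δx = -2·1 + ½·8·1² = 2 m; v ends 6 m/s.
1–2 s: v starts 6 m/s; Δx = 6·1 + ½·-8·1² = 2 m; v ends -2 m/s.
x(2) = 10 + Σ Δx = 14 m.

14 m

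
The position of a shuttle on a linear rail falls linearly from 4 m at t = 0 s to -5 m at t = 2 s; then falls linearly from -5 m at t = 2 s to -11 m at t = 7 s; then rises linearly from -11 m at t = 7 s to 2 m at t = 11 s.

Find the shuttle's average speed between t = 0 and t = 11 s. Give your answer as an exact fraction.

28/11 m/s

Average speed = (total path length)/(elapsed time); on a piecewise-linear x-t graph the path length is Σ|Δx|.
0–2 s: |Δx| = |-5 − 4| = 9 m
2–7 s: |Δx| = |-11 − -5| = 6 m
7–11 s: |Δx| = |2 − -11| = 13 m
Total path = 28 m; average speed = 28/11 = 28/11 m/s.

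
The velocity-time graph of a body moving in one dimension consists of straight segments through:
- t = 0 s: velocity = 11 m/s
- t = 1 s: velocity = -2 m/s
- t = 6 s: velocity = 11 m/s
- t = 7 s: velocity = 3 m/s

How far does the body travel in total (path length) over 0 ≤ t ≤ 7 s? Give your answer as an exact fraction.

466/13 m

Total distance travelled is ∫|v| dt — sum the magnitudes of each area piece.
0–1 s: v = 0 at t = 11/13 s; triangle areas 121/26 + 2/13 = 125/26 m
1–6 s: v = 0 at t = 23/13 s; triangle areas 10/13 + 605/26 = 625/26 m
6–7 s: |½(11 + 3)(1)| = 7 m
Total distance = 466/13 m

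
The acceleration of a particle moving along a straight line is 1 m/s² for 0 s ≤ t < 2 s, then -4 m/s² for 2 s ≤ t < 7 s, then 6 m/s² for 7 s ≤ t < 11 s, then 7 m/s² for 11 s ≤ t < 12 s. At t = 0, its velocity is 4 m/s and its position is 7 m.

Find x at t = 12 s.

On each constant-a segment, Δv = aΔt and Δx = v₀Δt + ½aΔt²; chain segment to segment.
0–2 s: v starts 4 m/s; Δx = 4·2 + ½·1·2² = 10 m; v ends 6 m/s.
2–7 s: v starts 6 m/s; Δx = 6·5 + ½·-4·5² = -20 m; v ends -14 m/s.
7–11 s: v starts -14 m/s; Δx = -14·4 + ½·6·4² = -8 m; v ends 10 m/s.
11–12 s: v starts 10 m/s; Δx = 10·1 + ½·7·1² = 13.5 m; v ends 17 m/s.
x(12) = 7 + Σ Δx = 2.5 m.

2.5 m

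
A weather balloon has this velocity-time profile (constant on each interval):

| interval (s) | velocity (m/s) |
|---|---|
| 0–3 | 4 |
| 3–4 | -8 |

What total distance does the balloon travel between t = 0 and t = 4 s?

20 m

Total distance travelled is ∫|v| dt — sum the magnitudes of each area piece.
0–3 s: |4| × 3 = 12 m
3–4 s: |-8| × 1 = 8 m
Total distance = 20 m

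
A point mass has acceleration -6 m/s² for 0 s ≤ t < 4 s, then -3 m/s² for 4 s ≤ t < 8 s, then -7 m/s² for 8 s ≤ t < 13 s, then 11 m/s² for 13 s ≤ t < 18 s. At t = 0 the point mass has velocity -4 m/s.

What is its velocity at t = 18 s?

Δv equals the area under the a-t graph; then v = v₀ + Δv.
0–4 s: -6 × 4 = -24 m/s
4–8 s: -3 × 4 = -12 m/s
8–13 s: -7 × 5 = -35 m/s
13–18 s: 11 × 5 = 55 m/s
Δv = -16 m/s, so v(18) = -4 + (-16) = -20 m/s.

-20 m/s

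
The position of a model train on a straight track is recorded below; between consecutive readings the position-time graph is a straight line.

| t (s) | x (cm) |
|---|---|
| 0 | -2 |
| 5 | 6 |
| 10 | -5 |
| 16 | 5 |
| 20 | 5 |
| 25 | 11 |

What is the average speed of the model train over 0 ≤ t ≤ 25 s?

1.4 cm/s

Average speed = (total path length)/(elapsed time); on a piecewise-linear x-t graph the path length is Σ|Δx|.
0–5 s: |Δx| = |6 − -2| = 8 cm
5–10 s: |Δx| = |-5 − 6| = 11 cm
10–16 s: |Δx| = |5 − -5| = 10 cm
16–20 s: |Δx| = |5 − 5| = 0 cm
20–25 s: |Δx| = |11 − 5| = 6 cm
Total path = 35 cm; average speed = 35/25 = 1.4 cm/s.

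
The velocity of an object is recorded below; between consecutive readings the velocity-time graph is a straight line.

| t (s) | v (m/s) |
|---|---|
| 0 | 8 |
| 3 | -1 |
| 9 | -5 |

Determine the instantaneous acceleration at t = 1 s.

Acceleration is the slope of the v-t graph on 0–3 s: (-1 − 8)/(3 − 0) = -3 m/s².

-3 m/s²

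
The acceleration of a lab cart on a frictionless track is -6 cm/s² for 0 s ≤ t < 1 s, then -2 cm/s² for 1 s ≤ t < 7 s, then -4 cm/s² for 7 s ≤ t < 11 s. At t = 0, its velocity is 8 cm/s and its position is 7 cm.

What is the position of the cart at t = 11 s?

-84 cm

On each constant-a segment, Δv = aΔt and Δx = v₀Δt + ½aΔt²; chain segment to segment.
0–1 s: v starts 8 cm/s; Δx = 8·1 + ½·-6·1² = 5 cm; v ends 2 cm/s.
1–7 s: v starts 2 cm/s; Δx = 2·6 + ½·-2·6² = -24 cm; v ends -10 cm/s.
7–11 s: v starts -10 cm/s; Δx = -10·4 + ½·-4·4² = -72 cm; v ends -26 cm/s.
x(11) = 7 + Σ Δx = -84 cm.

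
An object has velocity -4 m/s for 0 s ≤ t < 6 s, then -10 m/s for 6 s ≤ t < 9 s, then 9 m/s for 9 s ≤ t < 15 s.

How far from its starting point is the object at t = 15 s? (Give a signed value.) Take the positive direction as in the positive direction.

Net displacement equals the area under the velocity-time graph (areas below the axis count negative).
0–6 s: -4 × 6 = -24 m
6–9 s: -10 × 3 = -30 m
9–15 s: 9 × 6 = 54 m
Net displacement = 0 m

0 m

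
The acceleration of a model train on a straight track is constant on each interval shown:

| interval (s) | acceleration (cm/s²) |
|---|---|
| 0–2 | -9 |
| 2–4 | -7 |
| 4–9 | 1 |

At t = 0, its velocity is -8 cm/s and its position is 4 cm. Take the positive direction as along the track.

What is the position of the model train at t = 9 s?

On each constant-a segment, Δv = aΔt and Δx = v₀Δt + ½aΔt²; chain segment to segment.
0–2 s: v starts -8 cm/s; Δx = -8·2 + ½·-9·2² = -34 cm; v ends -26 cm/s.
2–4 s: v starts -26 cm/s; Δx = -26·2 + ½·-7·2² = -66 cm; v ends -40 cm/s.
4–9 s: v starts -40 cm/s; Δx = -40·5 + ½·1·5² = -187.5 cm; v ends -35 cm/s.
x(9) = 4 + Σ Δx = -283.5 cm.

-283.5 cm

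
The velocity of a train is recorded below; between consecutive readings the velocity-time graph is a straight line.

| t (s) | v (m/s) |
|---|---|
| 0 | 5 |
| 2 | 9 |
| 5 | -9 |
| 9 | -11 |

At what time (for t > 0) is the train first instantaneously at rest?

v changes sign on 2–5 s (from 9 to -9); the graph is linear there, so v = 0 at t = 2 + (-9)·(5 − 2)/(-9 − 9) = 3.5 s.

t = 3.5 s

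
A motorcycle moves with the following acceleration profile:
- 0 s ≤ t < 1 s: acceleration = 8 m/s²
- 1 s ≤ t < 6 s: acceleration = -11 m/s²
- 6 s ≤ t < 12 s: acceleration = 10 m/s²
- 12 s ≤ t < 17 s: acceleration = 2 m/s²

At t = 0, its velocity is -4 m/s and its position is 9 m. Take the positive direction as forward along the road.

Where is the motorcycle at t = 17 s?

On each constant-a segment, Δv = aΔt and Δx = v₀Δt + ½aΔt²; chain segment to segment.
0–1 s: v starts -4 m/s; Δx = -4·1 + ½·8·1² = 0 m; v ends 4 m/s.
1–6 s: v starts 4 m/s; Δx = 4·5 + ½·-11·5² = -117.5 m; v ends -51 m/s.
6–12 s: v starts -51 m/s; Δx = -51·6 + ½·10·6² = -126 m; v ends 9 m/s.
12–17 s: v starts 9 m/s; Δx = 9·5 + ½·2·5² = 70 m; v ends 19 m/s.
x(17) = 9 + Σ Δx = -164.5 m.

-164.5 m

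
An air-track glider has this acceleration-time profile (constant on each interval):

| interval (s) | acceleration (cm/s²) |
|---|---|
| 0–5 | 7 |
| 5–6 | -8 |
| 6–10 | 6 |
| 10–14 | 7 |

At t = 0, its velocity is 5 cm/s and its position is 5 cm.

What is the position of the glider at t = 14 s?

On each constant-a segment, Δv = aΔt and Δx = v₀Δt + ½aΔt²; chain segment to segment.
0–5 s: v starts 5 cm/s; Δx = 5·5 + ½·7·5² = 112.5 cm; v ends 40 cm/s.
5–6 s: v starts 40 cm/s; Δx = 40·1 + ½·-8·1² = 36 cm; v ends 32 cm/s.
6–10 s: v starts 32 cm/s; Δx = 32·4 + ½·6·4² = 176 cm; v ends 56 cm/s.
10–14 s: v starts 56 cm/s; Δx = 56·4 + ½·7·4² = 280 cm; v ends 84 cm/s.
x(14) = 5 + Σ Δx = 609.5 cm.

609.5 cm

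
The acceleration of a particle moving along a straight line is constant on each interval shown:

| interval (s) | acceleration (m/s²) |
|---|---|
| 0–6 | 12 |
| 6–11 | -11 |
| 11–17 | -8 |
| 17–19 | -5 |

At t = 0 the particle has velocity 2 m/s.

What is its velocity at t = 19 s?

-39 m/s

Δv equals the area under the a-t graph; then v = v₀ + Δv.
0–6 s: 12 × 6 = 72 m/s
6–11 s: -11 × 5 = -55 m/s
11–17 s: -8 × 6 = -48 m/s
17–19 s: -5 × 2 = -10 m/s
Δv = -41 m/s, so v(19) = 2 + (-41) = -39 m/s.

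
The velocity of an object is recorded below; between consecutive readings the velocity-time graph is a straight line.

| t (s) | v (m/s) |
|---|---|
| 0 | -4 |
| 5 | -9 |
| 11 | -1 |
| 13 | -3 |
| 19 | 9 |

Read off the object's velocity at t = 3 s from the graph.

On 0–5 s the graph is linear from -4 to -9 m/s: v(3) = -4 + (-9 − -4)·(3 − 0)/(5 − 0) = -7 m/s.

-7 m/s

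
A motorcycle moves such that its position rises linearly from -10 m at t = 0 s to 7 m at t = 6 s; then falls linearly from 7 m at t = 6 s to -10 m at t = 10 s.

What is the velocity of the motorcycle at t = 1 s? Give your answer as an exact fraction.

17/6 m/s

Velocity is the slope of the x-t graph on 0–6 s: (7 − -10)/(6 − 0) = 17/6 m/s.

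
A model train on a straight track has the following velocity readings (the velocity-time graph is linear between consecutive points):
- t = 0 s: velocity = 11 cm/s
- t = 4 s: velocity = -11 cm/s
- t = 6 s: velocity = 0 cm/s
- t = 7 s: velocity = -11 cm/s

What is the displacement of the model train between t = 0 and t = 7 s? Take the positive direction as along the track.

-16.5 cm

Net displacement equals the area under the velocity-time graph (areas below the axis count negative).
0–4 s: ½(11 + -11)(4) = 0 cm
4–6 s: ½(-11 + 0)(2) = -11 cm
6–7 s: ½(0 + -11)(1) = -5.5 cm
Net displacement = -16.5 cm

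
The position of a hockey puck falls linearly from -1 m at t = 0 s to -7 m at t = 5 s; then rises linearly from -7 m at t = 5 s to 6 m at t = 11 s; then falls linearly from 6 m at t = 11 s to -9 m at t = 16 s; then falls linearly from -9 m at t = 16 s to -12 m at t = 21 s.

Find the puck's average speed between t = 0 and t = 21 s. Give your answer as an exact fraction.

Average speed = (total path length)/(elapsed time); on a piecewise-linear x-t graph the path length is Σ|Δx|.
0–5 s: |Δx| = |-7 − -1| = 6 m
5–11 s: |Δx| = |6 − -7| = 13 m
11–16 s: |Δx| = |-9 − 6| = 15 m
16–21 s: |Δx| = |-12 − -9| = 3 m
Total path = 37 m; average speed = 37/21 = 37/21 m/s.

37/21 m/s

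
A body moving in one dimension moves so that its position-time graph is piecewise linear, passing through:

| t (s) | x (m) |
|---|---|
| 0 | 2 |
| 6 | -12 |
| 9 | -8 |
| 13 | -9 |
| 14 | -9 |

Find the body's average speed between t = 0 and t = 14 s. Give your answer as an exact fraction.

Average speed = (total path length)/(elapsed time); on a piecewise-linear x-t graph the path length is Σ|Δx|.
0–6 s: |Δx| = |-12 − 2| = 14 m
6–9 s: |Δx| = |-8 − -12| = 4 m
9–13 s: |Δx| = |-9 − -8| = 1 m
13–14 s: |Δx| = |-9 − -9| = 0 m
Total path = 19 m; average speed = 19/14 = 19/14 m/s.

19/14 m/s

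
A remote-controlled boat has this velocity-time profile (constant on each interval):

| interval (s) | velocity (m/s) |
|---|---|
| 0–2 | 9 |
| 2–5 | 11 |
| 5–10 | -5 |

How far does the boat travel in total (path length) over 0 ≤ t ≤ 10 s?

76 m

Total distance travelled is ∫|v| dt — sum the magnitudes of each area piece.
0–2 s: |9| × 2 = 18 m
2–5 s: |11| × 3 = 33 m
5–10 s: |-5| × 5 = 25 m
Total distance = 76 m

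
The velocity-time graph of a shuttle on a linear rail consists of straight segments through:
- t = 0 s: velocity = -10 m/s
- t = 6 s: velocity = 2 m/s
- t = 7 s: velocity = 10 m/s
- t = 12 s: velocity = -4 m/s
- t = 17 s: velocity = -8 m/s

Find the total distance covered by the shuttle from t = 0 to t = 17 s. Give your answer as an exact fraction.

579/7 m

Total distance travelled is ∫|v| dt — sum the magnitudes of each area piece.
0–6 s: v = 0 at t = 5 s; triangle areas 25 + 1 = 26 m
6–7 s: |½(2 + 10)(1)| = 6 m
7–12 s: v = 0 at t = 74/7 s; triangle areas 125/7 + 20/7 = 145/7 m
12–17 s: |½(-4 + -8)(5)| = 30 m
Total distance = 579/7 m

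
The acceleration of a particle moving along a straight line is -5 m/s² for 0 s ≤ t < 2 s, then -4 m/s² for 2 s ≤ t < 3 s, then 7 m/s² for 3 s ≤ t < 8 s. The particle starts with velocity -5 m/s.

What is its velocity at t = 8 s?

16 m/s

Δv equals the area under the a-t graph; then v = v₀ + Δv.
0–2 s: -5 × 2 = -10 m/s
2–3 s: -4 × 1 = -4 m/s
3–8 s: 7 × 5 = 35 m/s
Δv = 21 m/s, so v(8) = -5 + (21) = 16 m/s.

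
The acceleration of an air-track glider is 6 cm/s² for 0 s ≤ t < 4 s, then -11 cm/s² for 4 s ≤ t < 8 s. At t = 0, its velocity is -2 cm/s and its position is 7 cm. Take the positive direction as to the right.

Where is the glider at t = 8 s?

47 cm

On each constant-a segment, Δv = aΔt and Δx = v₀Δt + ½aΔt²; chain segment to segment.
0–4 s: v starts -2 cm/s; Δx = -2·4 + ½·6·4² = 40 cm; v ends 22 cm/s.
4–8 s: v starts 22 cm/s; Δx = 22·4 + ½·-11·4² = 0 cm; v ends -22 cm/s.
x(8) = 7 + Σ Δx = 47 cm.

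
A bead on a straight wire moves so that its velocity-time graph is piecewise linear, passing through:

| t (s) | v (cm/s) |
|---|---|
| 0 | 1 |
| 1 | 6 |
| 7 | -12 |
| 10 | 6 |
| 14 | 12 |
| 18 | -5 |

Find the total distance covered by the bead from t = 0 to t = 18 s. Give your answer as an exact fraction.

3549/34 cm

Total distance travelled is ∫|v| dt — sum the magnitudes of each area piece.
0–1 s: |½(1 + 6)(1)| = 3.5 cm
1–7 s: v = 0 at t = 3 s; triangle areas 6 + 24 = 30 cm
7–10 s: v = 0 at t = 9 s; triangle areas 12 + 3 = 15 cm
10–14 s: |½(6 + 12)(4)| = 36 cm
14–18 s: v = 0 at t = 286/17 s; triangle areas 288/17 + 50/17 = 338/17 cm
Total distance = 3549/34 cm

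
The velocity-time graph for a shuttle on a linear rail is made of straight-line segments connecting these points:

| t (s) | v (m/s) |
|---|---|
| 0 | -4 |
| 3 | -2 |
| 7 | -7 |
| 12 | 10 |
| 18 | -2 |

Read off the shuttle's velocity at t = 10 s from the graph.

3.2 m/s

On 7–12 s the graph is linear from -7 to 10 m/s: v(10) = -7 + (10 − -7)·(10 − 7)/(12 − 7) = 3.2 m/s.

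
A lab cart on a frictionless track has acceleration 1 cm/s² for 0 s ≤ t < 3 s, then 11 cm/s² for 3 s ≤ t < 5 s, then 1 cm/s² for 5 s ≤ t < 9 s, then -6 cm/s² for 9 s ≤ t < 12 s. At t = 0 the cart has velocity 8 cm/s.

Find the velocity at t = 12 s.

19 cm/s

Δv equals the area under the a-t graph; then v = v₀ + Δv.
0–3 s: 1 × 3 = 3 cm/s
3–5 s: 11 × 2 = 22 cm/s
5–9 s: 1 × 4 = 4 cm/s
9–12 s: -6 × 3 = -18 cm/s
Δv = 11 cm/s, so v(12) = 8 + (11) = 19 cm/s.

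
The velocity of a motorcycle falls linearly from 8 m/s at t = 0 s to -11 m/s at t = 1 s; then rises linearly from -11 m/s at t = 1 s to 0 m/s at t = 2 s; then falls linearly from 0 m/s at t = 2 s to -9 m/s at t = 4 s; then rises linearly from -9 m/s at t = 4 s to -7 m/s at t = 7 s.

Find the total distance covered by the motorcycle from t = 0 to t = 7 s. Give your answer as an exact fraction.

824/19 m

Distance (not displacement) is the total path length: add the absolute areas under v-t.
0–1 s: v = 0 at t = 8/19 s; triangle areas 32/19 + 121/38 = 185/38 m
1–2 s: |½(-11 + 0)(1)| = 5.5 m
2–4 s: |½(0 + -9)(2)| = 9 m
4–7 s: |½(-9 + -7)(3)| = 24 m
Total distance = 824/19 m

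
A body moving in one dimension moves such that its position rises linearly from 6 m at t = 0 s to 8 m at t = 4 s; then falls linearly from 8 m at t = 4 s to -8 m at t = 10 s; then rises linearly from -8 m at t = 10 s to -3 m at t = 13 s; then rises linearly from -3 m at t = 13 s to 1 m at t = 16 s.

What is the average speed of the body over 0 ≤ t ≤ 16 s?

1.6875 m/s

Average speed = (total path length)/(elapsed time); on a piecewise-linear x-t graph the path length is Σ|Δx|.
0–4 s: |Δx| = |8 − 6| = 2 m
4–10 s: |Δx| = |-8 − 8| = 16 m
10–13 s: |Δx| = |-3 − -8| = 5 m
13–16 s: |Δx| = |1 − -3| = 4 m
Total path = 27 m; average speed = 27/16 = 1.6875 m/s.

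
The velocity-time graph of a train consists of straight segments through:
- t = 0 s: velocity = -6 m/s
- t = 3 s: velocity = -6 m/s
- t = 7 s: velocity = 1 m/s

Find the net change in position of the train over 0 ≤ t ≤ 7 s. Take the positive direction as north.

Net displacement equals the area under the velocity-time graph (areas below the axis count negative).
0–3 s: -6 × 3 = -18 m
3–7 s: ½(-6 + 1)(4) = -10 m
Net displacement = -28 m

-28 m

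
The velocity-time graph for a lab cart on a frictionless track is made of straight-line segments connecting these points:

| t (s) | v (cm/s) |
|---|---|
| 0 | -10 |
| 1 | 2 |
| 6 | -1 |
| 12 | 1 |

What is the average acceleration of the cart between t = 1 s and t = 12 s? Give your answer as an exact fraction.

-1/11 cm/s²

Average acceleration = Δv/Δt = (1 − 2)/(12 − 1) = -1/11 cm/s².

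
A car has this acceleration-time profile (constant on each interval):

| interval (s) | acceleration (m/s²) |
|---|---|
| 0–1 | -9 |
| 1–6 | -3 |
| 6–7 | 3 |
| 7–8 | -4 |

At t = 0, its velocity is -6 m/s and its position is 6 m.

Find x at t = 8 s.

On each constant-a segment, Δv = aΔt and Δx = v₀Δt + ½aΔt²; chain segment to segment.
0–1 s: v starts -6 m/s; Δx = -6·1 + ½·-9·1² = -10.5 m; v ends -15 m/s.
1–6 s: v starts -15 m/s; Δx = -15·5 + ½·-3·5² = -112.5 m; v ends -30 m/s.
6–7 s: v starts -30 m/s; Δx = -30·1 + ½·3·1² = -28.5 m; v ends -27 m/s.
7–8 s: v starts -27 m/s; Δx = -27·1 + ½·-4·1² = -29 m; v ends -31 m/s.
x(8) = 6 + Σ Δx = -174.5 m.

-174.5 m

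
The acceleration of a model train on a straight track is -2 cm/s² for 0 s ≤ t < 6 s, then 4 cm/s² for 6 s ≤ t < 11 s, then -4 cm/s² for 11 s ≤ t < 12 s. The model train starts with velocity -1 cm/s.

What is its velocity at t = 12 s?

Δv equals the area under the a-t graph; then v = v₀ + Δv.
0–6 s: -2 × 6 = -12 cm/s
6–11 s: 4 × 5 = 20 cm/s
11–12 s: -4 × 1 = -4 cm/s
Δv = 4 cm/s, so v(12) = -1 + (4) = 3 cm/s.

3 cm/s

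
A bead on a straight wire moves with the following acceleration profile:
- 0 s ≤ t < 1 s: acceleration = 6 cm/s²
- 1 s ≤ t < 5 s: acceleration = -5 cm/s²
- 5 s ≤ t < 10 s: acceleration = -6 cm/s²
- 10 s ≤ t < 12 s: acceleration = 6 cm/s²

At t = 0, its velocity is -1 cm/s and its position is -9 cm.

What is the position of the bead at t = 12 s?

-255 cm

On each constant-a segment, Δv = aΔt and Δx = v₀Δt + ½aΔt²; chain segment to segment.
0–1 s: v starts -1 cm/s; Δx = -1·1 + ½·6·1² = 2 cm; v ends 5 cm/s.
1–5 s: v starts 5 cm/s; Δx = 5·4 + ½·-5·4² = -20 cm; v ends -15 cm/s.
5–10 s: v starts -15 cm/s; Δx = -15·5 + ½·-6·5² = -150 cm; v ends -45 cm/s.
10–12 s: v starts -45 cm/s; Δx = -45·2 + ½·6·2² = -78 cm; v ends -33 cm/s.
x(12) = -9 + Σ Δx = -255 cm.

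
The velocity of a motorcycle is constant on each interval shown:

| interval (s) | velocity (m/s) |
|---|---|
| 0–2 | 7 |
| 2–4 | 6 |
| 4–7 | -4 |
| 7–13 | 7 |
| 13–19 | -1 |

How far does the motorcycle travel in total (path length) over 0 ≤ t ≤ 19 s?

Distance (not displacement) is the total path length: add the absolute areas under v-t.
0–2 s: |7| × 2 = 14 m
2–4 s: |6| × 2 = 12 m
4–7 s: |-4| × 3 = 12 m
7–13 s: |7| × 6 = 42 m
13–19 s: |-1| × 6 = 6 m
Total distance = 86 m

86 m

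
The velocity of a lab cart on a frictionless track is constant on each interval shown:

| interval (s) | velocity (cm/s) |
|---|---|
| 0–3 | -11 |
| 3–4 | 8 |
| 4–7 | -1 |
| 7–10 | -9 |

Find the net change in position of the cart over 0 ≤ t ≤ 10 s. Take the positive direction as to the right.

Displacement is the signed area under the v-t curve.
0–3 s: -11 × 3 = -33 cm
3–4 s: 8 × 1 = 8 cm
4–7 s: -1 × 3 = -3 cm
7–10 s: -9 × 3 = -27 cm
Net displacement = -55 cm

-55 cm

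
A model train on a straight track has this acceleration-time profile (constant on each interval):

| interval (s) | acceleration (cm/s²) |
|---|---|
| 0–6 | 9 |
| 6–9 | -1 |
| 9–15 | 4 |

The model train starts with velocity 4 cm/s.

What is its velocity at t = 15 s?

Δv equals the area under the a-t graph; then v = v₀ + Δv.
0–6 s: 9 × 6 = 54 cm/s
6–9 s: -1 × 3 = -3 cm/s
9–15 s: 4 × 6 = 24 cm/s
Δv = 75 cm/s, so v(15) = 4 + (75) = 79 cm/s.

79 cm/s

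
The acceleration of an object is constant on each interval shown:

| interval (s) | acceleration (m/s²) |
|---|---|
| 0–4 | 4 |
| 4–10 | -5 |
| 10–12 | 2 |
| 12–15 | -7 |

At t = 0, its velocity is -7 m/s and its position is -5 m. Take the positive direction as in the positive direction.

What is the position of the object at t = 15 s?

On each constant-a segment, Δv = aΔt and Δx = v₀Δt + ½aΔt²; chain segment to segment.
0–4 s: v starts -7 m/s; Δx = -7·4 + ½·4·4² = 4 m; v ends 9 m/s.
4–10 s: v starts 9 m/s; Δx = 9·6 + ½·-5·6² = -36 m; v ends -21 m/s.
10–12 s: v starts -21 m/s; Δx = -21·2 + ½·2·2² = -38 m; v ends -17 m/s.
12–15 s: v starts -17 m/s; Δx = -17·3 + ½·-7·3² = -82.5 m; v ends -38 m/s.
x(15) = -5 + Σ Δx = -157.5 m.

-157.5 m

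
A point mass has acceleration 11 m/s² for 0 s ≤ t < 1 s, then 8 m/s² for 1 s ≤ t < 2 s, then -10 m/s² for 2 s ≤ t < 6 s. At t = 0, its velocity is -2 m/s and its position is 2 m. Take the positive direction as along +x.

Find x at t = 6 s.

6.5 m

On each constant-a segment, Δv = aΔt and Δx = v₀Δt + ½aΔt²; chain segment to segment.
0–1 s: v starts -2 m/s; Δx = -2·1 + ½·11·1² = 3.5 m; v ends 9 m/s.
1–2 s: v starts 9 m/s; Δx = 9·1 + ½·8·1² = 13 m; v ends 17 m/s.
2–6 s: v starts 17 m/s; Δx = 17·4 + ½·-10·4² = -12 m; v ends -23 m/s.
x(6) = 2 + Σ Δx = 6.5 m.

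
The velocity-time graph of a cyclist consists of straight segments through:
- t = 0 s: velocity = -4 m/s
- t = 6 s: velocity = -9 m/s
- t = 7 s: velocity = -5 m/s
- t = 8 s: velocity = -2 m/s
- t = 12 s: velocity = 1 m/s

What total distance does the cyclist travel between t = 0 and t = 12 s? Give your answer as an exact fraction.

317/6 m

Distance (not displacement) is the total path length: add the absolute areas under v-t.
0–6 s: |½(-4 + -9)(6)| = 39 m
6–7 s: |½(-9 + -5)(1)| = 7 m
7–8 s: |½(-5 + -2)(1)| = 3.5 m
8–12 s: v = 0 at t = 32/3 s; triangle areas 8/3 + 2/3 = 10/3 m
Total distance = 317/6 m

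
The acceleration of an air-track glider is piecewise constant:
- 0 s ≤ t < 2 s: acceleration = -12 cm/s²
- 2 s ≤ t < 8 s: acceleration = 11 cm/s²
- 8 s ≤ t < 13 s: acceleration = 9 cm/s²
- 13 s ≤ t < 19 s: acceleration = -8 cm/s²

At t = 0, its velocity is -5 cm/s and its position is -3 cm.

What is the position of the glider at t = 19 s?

632.5 cm

On each constant-a segment, Δv = aΔt and Δx = v₀Δt + ½aΔt²; chain segment to segment.
0–2 s: v starts -5 cm/s; Δx = -5·2 + ½·-12·2² = -34 cm; v ends -29 cm/s.
2–8 s: v starts -29 cm/s; Δx = -29·6 + ½·11·6² = 24 cm; v ends 37 cm/s.
8–13 s: v starts 37 cm/s; Δx = 37·5 + ½·9·5² = 297.5 cm; v ends 82 cm/s.
13–19 s: v starts 82 cm/s; Δx = 82·6 + ½·-8·6² = 348 cm; v ends 34 cm/s.
x(19) = -3 + Σ Δx = 632.5 cm.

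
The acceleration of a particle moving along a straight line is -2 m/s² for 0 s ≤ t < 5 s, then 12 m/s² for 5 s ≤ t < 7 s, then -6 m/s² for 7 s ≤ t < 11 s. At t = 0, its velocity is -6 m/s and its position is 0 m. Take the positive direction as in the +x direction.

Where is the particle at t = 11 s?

-79 m

On each constant-a segment, Δv = aΔt and Δx = v₀Δt + ½aΔt²; chain segment to segment.
0–5 s: v starts -6 m/s; Δx = -6·5 + ½·-2·5² = -55 m; v ends -16 m/s.
5–7 s: v starts -16 m/s; Δx = -16·2 + ½·12·2² = -8 m; v ends 8 m/s.
7–11 s: v starts 8 m/s; Δx = 8·4 + ½·-6·4² = -16 m; v ends -16 m/s.
x(11) = 0 + Σ Δx = -79 m.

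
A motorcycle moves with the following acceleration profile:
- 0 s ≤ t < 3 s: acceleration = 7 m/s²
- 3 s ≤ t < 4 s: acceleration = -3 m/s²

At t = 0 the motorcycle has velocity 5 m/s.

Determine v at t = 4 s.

23 m/s

Δv equals the area under the a-t graph; then v = v₀ + Δv.
0–3 s: 7 × 3 = 21 m/s
3–4 s: -3 × 1 = -3 m/s
Δv = 18 m/s, so v(4) = 5 + (18) = 23 m/s.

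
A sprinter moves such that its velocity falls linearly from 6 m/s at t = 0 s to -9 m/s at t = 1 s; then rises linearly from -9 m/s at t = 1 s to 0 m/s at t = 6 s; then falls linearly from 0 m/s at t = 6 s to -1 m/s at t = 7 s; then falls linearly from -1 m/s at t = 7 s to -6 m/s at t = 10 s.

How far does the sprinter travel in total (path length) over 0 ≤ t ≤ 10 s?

37.4 m

Distance (not displacement) is the total path length: add the absolute areas under v-t.
0–1 s: v = 0 at t = 0.4 s; triangle areas 1.2 + 2.7 = 3.9 m
1–6 s: |½(-9 + 0)(5)| = 22.5 m
6–7 s: |½(0 + -1)(1)| = 0.5 m
7–10 s: |½(-1 + -6)(3)| = 10.5 m
Total distance = 37.4 m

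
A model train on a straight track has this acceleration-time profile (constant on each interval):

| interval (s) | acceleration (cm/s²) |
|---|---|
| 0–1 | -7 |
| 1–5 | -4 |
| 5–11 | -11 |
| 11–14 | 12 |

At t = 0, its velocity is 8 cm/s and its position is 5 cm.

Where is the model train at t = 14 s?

-495.5 cm

On each constant-a segment, Δv = aΔt and Δx = v₀Δt + ½aΔt²; chain segment to segment.
0–1 s: v starts 8 cm/s; Δx = 8·1 + ½·-7·1² = 4.5 cm; v ends 1 cm/s.
1–5 s: v starts 1 cm/s; Δx = 1·4 + ½·-4·4² = -28 cm; v ends -15 cm/s.
5–11 s: v starts -15 cm/s; Δx = -15·6 + ½·-11·6² = -288 cm; v ends -81 cm/s.
11–14 s: v starts -81 cm/s; Δx = -81·3 + ½·12·3² = -189 cm; v ends -45 cm/s.
x(14) = 5 + Σ Δx = -495.5 cm.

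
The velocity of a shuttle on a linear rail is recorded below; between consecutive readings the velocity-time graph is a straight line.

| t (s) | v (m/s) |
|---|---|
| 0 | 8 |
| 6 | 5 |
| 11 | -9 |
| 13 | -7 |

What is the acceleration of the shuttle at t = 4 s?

Acceleration is the slope of the v-t graph on 0–6 s: (5 − 8)/(6 − 0) = -0.5 m/s².

-0.5 m/s²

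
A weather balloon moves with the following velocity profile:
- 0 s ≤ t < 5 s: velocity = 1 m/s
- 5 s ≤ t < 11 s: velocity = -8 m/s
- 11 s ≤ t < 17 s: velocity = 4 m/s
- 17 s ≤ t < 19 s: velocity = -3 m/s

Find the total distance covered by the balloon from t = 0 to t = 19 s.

83 m

Total distance travelled is ∫|v| dt — sum the magnitudes of each area piece.
0–5 s: |1| × 5 = 5 m
5–11 s: |-8| × 6 = 48 m
11–17 s: |4| × 6 = 24 m
17–19 s: |-3| × 2 = 6 m
Total distance = 83 m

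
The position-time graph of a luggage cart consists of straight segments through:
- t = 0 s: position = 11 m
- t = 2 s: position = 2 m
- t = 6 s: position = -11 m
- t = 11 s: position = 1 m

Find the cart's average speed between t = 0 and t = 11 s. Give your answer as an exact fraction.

34/11 m/s

Average speed = (total path length)/(elapsed time); on a piecewise-linear x-t graph the path length is Σ|Δx|.
0–2 s: |Δx| = |2 − 11| = 9 m
2–6 s: |Δx| = |-11 − 2| = 13 m
6–11 s: |Δx| = |1 − -11| = 12 m
Total path = 34 m; average speed = 34/11 = 34/11 m/s.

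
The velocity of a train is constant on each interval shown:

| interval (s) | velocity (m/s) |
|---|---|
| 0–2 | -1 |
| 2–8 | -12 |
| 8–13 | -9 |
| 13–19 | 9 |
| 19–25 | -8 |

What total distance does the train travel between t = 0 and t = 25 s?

221 m

Distance (not displacement) is the total path length: add the absolute areas under v-t.
0–2 s: |-1| × 2 = 2 m
2–8 s: |-12| × 6 = 72 m
8–13 s: |-9| × 5 = 45 m
13–19 s: |9| × 6 = 54 m
19–25 s: |-8| × 6 = 48 m
Total distance = 221 m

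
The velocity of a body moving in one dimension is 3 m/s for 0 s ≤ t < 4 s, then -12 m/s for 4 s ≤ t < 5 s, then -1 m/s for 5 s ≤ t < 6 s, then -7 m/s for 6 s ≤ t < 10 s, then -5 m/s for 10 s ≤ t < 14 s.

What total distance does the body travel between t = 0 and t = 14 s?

73 m

Total distance travelled is ∫|v| dt — sum the magnitudes of each area piece.
0–4 s: |3| × 4 = 12 m
4–5 s: |-12| × 1 = 12 m
5–6 s: |-1| × 1 = 1 m
6–10 s: |-7| × 4 = 28 m
10–14 s: |-5| × 4 = 20 m
Total distance = 73 m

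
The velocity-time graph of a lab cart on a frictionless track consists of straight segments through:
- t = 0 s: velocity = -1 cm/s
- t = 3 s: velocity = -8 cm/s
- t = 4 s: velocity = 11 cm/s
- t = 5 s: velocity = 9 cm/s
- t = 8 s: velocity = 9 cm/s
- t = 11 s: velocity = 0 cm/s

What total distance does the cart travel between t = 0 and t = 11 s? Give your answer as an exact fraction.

Distance (not displacement) is the total path length: add the absolute areas under v-t.
0–3 s: |½(-1 + -8)(3)| = 13.5 cm
3–4 s: v = 0 at t = 65/19 s; triangle areas 32/19 + 121/38 = 185/38 cm
4–5 s: |½(11 + 9)(1)| = 10 cm
5–8 s: |9| × 3 = 27 cm
8–11 s: |½(9 + 0)(3)| = 13.5 cm
Total distance = 2617/38 cm

2617/38 cm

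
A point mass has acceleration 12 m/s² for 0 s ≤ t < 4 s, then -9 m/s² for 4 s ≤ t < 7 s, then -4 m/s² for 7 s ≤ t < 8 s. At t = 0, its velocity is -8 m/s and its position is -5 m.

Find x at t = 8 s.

On each constant-a segment, Δv = aΔt and Δx = v₀Δt + ½aΔt²; chain segment to segment.
0–4 s: v starts -8 m/s; Δx = -8·4 + ½·12·4² = 64 m; v ends 40 m/s.
4–7 s: v starts 40 m/s; Δx = 40·3 + ½·-9·3² = 79.5 m; v ends 13 m/s.
7–8 s: v starts 13 m/s; Δx = 13·1 + ½·-4·1² = 11 m; v ends 9 m/s.
x(8) = -5 + Σ Δx = 149.5 m.

149.5 m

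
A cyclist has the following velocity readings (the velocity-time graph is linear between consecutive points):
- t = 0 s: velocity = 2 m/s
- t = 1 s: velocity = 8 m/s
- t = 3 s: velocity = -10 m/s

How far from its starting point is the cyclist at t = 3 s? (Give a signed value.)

3 m

Displacement is the signed area under the v-t curve.
0–1 s: ½(2 + 8)(1) = 5 m
1–3 s: ½(8 + -10)(2) = -2 m
Net displacement = 3 m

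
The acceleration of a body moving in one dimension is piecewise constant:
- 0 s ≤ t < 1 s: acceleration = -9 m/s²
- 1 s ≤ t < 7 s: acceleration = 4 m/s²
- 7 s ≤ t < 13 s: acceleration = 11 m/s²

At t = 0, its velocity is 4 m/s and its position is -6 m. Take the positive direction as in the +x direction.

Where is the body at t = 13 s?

On each constant-a segment, Δv = aΔt and Δx = v₀Δt + ½aΔt²; chain segment to segment.
0–1 s: v starts 4 m/s; Δx = 4·1 + ½·-9·1² = -0.5 m; v ends -5 m/s.
1–7 s: v starts -5 m/s; Δx = -5·6 + ½·4·6² = 42 m; v ends 19 m/s.
7–13 s: v starts 19 m/s; Δx = 19·6 + ½·11·6² = 312 m; v ends 85 m/s.
x(13) = -6 + Σ Δx = 347.5 m.

347.5 m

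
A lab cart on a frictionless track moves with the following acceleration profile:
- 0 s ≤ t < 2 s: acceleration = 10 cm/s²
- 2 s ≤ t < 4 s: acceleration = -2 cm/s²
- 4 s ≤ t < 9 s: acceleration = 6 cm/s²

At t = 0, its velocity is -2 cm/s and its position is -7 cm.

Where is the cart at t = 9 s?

On each constant-a segment, Δv = aΔt and Δx = v₀Δt + ½aΔt²; chain segment to segment.
0–2 s: v starts -2 cm/s; Δx = -2·2 + ½·10·2² = 16 cm; v ends 18 cm/s.
2–4 s: v starts 18 cm/s; Δx = 18·2 + ½·-2·2² = 32 cm; v ends 14 cm/s.
4–9 s: v starts 14 cm/s; Δx = 14·5 + ½·6·5² = 145 cm; v ends 44 cm/s.
x(9) = -7 + Σ Δx = 186 cm.

186 cm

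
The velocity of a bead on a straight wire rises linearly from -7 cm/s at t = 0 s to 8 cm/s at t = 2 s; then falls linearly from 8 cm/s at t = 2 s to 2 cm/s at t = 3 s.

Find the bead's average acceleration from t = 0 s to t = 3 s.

Average acceleration = Δv/Δt = (2 − -7)/(3 − 0) = 3 cm/s².

3 cm/s²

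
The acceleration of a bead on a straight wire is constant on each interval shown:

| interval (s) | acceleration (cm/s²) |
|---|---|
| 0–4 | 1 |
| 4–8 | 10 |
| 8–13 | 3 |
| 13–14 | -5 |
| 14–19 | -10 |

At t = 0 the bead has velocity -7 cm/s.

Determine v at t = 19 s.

-3 cm/s

Δv equals the area under the a-t graph; then v = v₀ + Δv.
0–4 s: 1 × 4 = 4 cm/s
4–8 s: 10 × 4 = 40 cm/s
8–13 s: 3 × 5 = 15 cm/s
13–14 s: -5 × 1 = -5 cm/s
14–19 s: -10 × 5 = -50 cm/s
Δv = 4 cm/s, so v(19) = -7 + (4) = -3 cm/s.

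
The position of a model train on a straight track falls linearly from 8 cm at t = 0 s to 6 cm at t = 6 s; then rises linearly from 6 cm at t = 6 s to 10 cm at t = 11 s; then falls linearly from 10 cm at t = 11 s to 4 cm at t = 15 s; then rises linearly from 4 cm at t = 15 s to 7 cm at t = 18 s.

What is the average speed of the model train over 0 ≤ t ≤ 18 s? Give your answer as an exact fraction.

Average speed = (total path length)/(elapsed time); on a piecewise-linear x-t graph the path length is Σ|Δx|.
0–6 s: |Δx| = |6 − 8| = 2 cm
6–11 s: |Δx| = |10 − 6| = 4 cm
11–15 s: |Δx| = |4 − 10| = 6 cm
15–18 s: |Δx| = |7 − 4| = 3 cm
Total path = 15 cm; average speed = 15/18 = 5/6 cm/s.

5/6 cm/s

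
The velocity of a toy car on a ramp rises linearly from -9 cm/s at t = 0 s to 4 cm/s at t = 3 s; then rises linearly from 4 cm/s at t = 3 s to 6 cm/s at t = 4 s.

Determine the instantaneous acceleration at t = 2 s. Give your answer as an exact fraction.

13/3 cm/s²

Acceleration is the slope of the v-t graph on 0–3 s: (4 − -9)/(3 − 0) = 13/3 cm/s².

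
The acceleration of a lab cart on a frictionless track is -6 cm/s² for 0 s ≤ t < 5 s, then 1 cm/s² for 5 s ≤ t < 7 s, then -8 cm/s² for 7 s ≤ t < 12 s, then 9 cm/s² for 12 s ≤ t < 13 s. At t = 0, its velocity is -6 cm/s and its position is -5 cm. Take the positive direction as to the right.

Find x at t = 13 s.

-519.5 cm

On each constant-a segment, Δv = aΔt and Δx = v₀Δt + ½aΔt²; chain segment to segment.
0–5 s: v starts -6 cm/s; Δx = -6·5 + ½·-6·5² = -105 cm; v ends -36 cm/s.
5–7 s: v starts -36 cm/s; Δx = -36·2 + ½·1·2² = -70 cm; v ends -34 cm/s.
7–12 s: v starts -34 cm/s; Δx = -34·5 + ½·-8·5² = -270 cm; v ends -74 cm/s.
12–13 s: v starts -74 cm/s; Δx = -74·1 + ½·9·1² = -69.5 cm; v ends -65 cm/s.
x(13) = -5 + Σ Δx = -519.5 cm.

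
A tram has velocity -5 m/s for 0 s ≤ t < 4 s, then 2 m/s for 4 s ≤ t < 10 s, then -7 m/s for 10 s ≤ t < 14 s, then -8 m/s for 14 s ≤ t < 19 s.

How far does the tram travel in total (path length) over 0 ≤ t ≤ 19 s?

Distance (not displacement) is the total path length: add the absolute areas under v-t.
0–4 s: |-5| × 4 = 20 m
4–10 s: |2| × 6 = 12 m
10–14 s: |-7| × 4 = 28 m
14–19 s: |-8| × 5 = 40 m
Total distance = 100 m

100 m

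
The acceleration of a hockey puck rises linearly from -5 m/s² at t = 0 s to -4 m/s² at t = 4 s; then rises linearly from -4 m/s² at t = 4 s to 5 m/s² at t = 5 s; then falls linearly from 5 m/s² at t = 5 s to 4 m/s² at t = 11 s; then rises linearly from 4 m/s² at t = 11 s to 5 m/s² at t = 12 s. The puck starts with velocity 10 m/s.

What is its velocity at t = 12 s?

Δv equals the area under the a-t graph; then v = v₀ + Δv.
0–4 s: ½(-5 + -4)(4) = -18 m/s
4–5 s: ½(-4 + 5)(1) = 0.5 m/s
5–11 s: ½(5 + 4)(6) = 27 m/s
11–12 s: ½(4 + 5)(1) = 4.5 m/s
Δv = 14 m/s, so v(12) = 10 + (14) = 24 m/s.

24 m/s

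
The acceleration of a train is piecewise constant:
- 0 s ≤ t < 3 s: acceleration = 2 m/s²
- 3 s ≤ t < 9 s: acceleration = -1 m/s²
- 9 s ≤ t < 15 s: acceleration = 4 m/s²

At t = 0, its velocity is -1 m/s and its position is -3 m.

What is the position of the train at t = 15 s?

81 m

On each constant-a segment, Δv = aΔt and Δx = v₀Δt + ½aΔt²; chain segment to segment.
0–3 s: v starts -1 m/s; Δx = -1·3 + ½·2·3² = 6 m; v ends 5 m/s.
3–9 s: v starts 5 m/s; Δx = 5·6 + ½·-1·6² = 12 m; v ends -1 m/s.
9–15 s: v starts -1 m/s; Δx = -1·6 + ½·4·6² = 66 m; v ends 23 m/s.
x(15) = -3 + Σ Δx = 81 m.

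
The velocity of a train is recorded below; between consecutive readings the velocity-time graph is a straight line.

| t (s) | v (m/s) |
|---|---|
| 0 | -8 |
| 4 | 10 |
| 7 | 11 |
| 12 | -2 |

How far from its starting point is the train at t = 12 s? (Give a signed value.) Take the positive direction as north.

Net displacement equals the area under the velocity-time graph (areas below the axis count negative).
0–4 s: ½(-8 + 10)(4) = 4 m
4–7 s: ½(10 + 11)(3) = 31.5 m
7–12 s: ½(11 + -2)(5) = 22.5 m
Net displacement = 58 m

58 m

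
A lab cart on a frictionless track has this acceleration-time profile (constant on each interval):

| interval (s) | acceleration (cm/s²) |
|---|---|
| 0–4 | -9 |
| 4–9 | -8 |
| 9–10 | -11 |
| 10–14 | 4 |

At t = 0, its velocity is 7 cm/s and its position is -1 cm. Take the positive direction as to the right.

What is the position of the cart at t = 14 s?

On each constant-a segment, Δv = aΔt and Δx = v₀Δt + ½aΔt²; chain segment to segment.
0–4 s: v starts 7 cm/s; Δx = 7·4 + ½·-9·4² = -44 cm; v ends -29 cm/s.
4–9 s: v starts -29 cm/s; Δx = -29·5 + ½·-8·5² = -245 cm; v ends -69 cm/s.
9–10 s: v starts -69 cm/s; Δx = -69·1 + ½·-11·1² = -74.5 cm; v ends -80 cm/s.
10–14 s: v starts -80 cm/s; Δx = -80·4 + ½·4·4² = -288 cm; v ends -64 cm/s.
x(14) = -1 + Σ Δx = -652.5 cm.

-652.5 cm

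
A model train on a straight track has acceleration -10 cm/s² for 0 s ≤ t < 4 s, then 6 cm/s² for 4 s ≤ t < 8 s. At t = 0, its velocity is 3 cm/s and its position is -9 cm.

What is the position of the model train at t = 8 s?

-177 cm

On each constant-a segment, Δv = aΔt and Δx = v₀Δt + ½aΔt²; chain segment to segment.
0–4 s: v starts 3 cm/s; Δx = 3·4 + ½·-10·4² = -68 cm; v ends -37 cm/s.
4–8 s: v starts -37 cm/s; Δx = -37·4 + ½·6·4² = -100 cm; v ends -13 cm/s.
x(8) = -9 + Σ Δx = -177 cm.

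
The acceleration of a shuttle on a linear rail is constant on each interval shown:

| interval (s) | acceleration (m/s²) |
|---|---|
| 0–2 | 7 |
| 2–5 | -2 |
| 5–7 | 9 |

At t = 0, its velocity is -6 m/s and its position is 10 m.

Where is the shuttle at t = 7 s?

49 m

On each constant-a segment, Δv = aΔt and Δx = v₀Δt + ½aΔt²; chain segment to segment.
0–2 s: v starts -6 m/s; Δx = -6·2 + ½·7·2² = 2 m; v ends 8 m/s.
2–5 s: v starts 8 m/s; Δx = 8·3 + ½·-2·3² = 15 m; v ends 2 m/s.
5–7 s: v starts 2 m/s; Δx = 2·2 + ½·9·2² = 22 m; v ends 20 m/s.
x(7) = 10 + Σ Δx = 49 m.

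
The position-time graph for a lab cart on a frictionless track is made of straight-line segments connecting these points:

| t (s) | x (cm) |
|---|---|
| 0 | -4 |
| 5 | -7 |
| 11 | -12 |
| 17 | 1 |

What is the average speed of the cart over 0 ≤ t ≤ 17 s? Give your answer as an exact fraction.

Average speed = (total path length)/(elapsed time); on a piecewise-linear x-t graph the path length is Σ|Δx|.
0–5 s: |Δx| = |-7 − -4| = 3 cm
5–11 s: |Δx| = |-12 − -7| = 5 cm
11–17 s: |Δx| = |1 − -12| = 13 cm
Total path = 21 cm; average speed = 21/17 = 21/17 cm/s.

21/17 cm/s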